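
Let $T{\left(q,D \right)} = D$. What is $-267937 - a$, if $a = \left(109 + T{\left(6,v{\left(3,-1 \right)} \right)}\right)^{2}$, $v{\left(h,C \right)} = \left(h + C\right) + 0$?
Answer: $-280258$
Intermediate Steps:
$v{\left(h,C \right)} = C + h$ ($v{\left(h,C \right)} = \left(C + h\right) + 0 = C + h$)
$a = 12321$ ($a = \left(109 + \left(-1 + 3\right)\right)^{2} = \left(109 + 2\right)^{2} = 111^{2} = 12321$)
$-267937 - a = -267937 - 12321 = -280258$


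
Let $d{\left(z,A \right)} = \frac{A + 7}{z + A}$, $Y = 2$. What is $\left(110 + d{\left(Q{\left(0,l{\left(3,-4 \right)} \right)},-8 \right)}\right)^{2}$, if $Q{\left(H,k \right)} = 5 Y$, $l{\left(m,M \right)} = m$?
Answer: $\frac{47961}{4} \approx 11990.0$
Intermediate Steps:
$Q{\left(H,k \right)} = 10$ ($Q{\left(H,k \right)} = 5 \cdot 2 = 10$)
$d{\left(z,A \right)} = \frac{7 + A}{A + z}$
$\left(110 + d{\left(Q{\left(0,l{\left(3,-4 \right)} \right)},-8 \right)}\right)^{2} = \left(110 + \frac{7 - 8}{-8 + 10}\right)^{2} = \left(110 + \frac{1}{2} \left(-1\right)\right)^{2} = \left(110 - \frac{1}{2}\right)^{2} = \left(\frac{219}{2}\right)^{2} = \frac{47961}{4}$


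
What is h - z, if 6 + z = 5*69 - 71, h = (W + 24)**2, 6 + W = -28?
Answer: -168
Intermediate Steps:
W = -34 (W = -6 - 28 = -34)
h = 100 (h = (-34 + 24)**2 = (-10)**2 = 100)
z = 268 (z = -6 + (5*69 - 71) = -6 + (345 - 71) = -6 + 274 = 268)
h - z = 100 - 1*268 = 100 - 268 = -168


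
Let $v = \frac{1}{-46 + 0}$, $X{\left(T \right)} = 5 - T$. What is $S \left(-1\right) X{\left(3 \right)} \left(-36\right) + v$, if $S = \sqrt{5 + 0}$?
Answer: $- \frac{1}{46} + 72 \sqrt{5} \approx 160.98$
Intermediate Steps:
$S = \sqrt{5} \approx 2.2361$
$v = - \frac{1}{46}$ ($v = \frac{1}{-46} = - \frac{1}{46} \approx -0.021739$)
$S \left(-1\right) X{\left(3 \right)} \left(-36\right) + v = \sqrt{5} \left(-1\right) \left(5 - 3\right) \left(-36\right) - \frac{1}{46} = - \sqrt{5} \left(5 - 3\right) \left(-36\right) - \frac{1}{46} = - \sqrt{5} \cdot 2 \left(-36\right) - \frac{1}{46} = - 2 \sqrt{5} \left(-36\right) - \frac{1}{46} = 72 \sqrt{5} - \frac{1}{46} = - \frac{1}{46} + 72 \sqrt{5}$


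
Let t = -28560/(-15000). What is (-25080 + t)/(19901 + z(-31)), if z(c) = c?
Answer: -1567381/1241875 ≈ -1.2621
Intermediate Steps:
t = 238/125 (t = -28560*(-1/15000) = 238/125 ≈ 1.9040)
(-25080 + t)/(19901 + z(-31)) = (-25080 + 238/125)/(19901 - 31) = -3134762/125/19870 = -3134762/125*1/19870 = -1567381/1241875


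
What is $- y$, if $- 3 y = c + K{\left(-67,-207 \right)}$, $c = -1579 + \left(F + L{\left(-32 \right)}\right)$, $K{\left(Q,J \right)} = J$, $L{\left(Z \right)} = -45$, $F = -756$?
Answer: $- \frac{2587}{3} \approx -862.33$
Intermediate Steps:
$c = -2380$ ($c = -1579 - 801 = -2380$)
$y = \frac{2587}{3}$ ($y = - \frac{-2380 - 207}{3} = \left(- \frac{1}{3}\right) \left(-2587\right) = \frac{2587}{3} \approx 862.33$)
$- y = \left(-1\right) \frac{2587}{3} = - \frac{2587}{3}$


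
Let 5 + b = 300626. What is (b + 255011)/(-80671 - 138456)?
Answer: -555632/219127 ≈ -2.5357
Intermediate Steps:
b = 300621 (b = -5 + 300626 = 300621)
(b + 255011)/(-80671 - 138456) = (300621 + 255011)/(-80671 - 138456) = 555632/(-219127) = 555632*(-1/219127) = -555632/219127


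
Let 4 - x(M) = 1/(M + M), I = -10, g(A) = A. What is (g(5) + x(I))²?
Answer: 32761/400 ≈ 81.902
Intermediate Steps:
x(M) = 4 - 1/(2*M) (x(M) = 4 - 1/(M + M) = 4 - 1/(2*M))
(g(5) + x(I))² = (5 + (4 - ½/(-10)))² = (5 + (4 - ½*(-⅒)))² = (5 + (4 + 1/20))² = (5 + 81/20)² = (181/20)² = 32761/400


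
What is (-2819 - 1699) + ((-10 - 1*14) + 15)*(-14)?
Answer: -4392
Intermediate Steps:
(-2819 - 1699) + ((-10 - 1*14) + 15)*(-14) = -4518 + ((-10 - 14) + 15)*(-14) = -4518 + (-24 + 15)*(-14) = -4518 - 9*(-14) = -4518 + 126 = -4392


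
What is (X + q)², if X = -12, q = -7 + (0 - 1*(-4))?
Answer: 225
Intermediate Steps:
q = -3 (q = -7 + (0 + 4) = -7 + 4 = -3)
(X + q)² = (-12 - 3)² = (-15)² = 225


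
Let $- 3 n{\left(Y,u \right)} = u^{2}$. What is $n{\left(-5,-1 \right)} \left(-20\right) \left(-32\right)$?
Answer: $- \frac{640}{3} \approx -213.33$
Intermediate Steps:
$n{\left(Y,u \right)} = - \frac{u^{2}}{3}$
$n{\left(-5,-1 \right)} \left(-20\right) \left(-32\right) = - \frac{\left(-1\right)^{2}}{3} \left(-20\right) \left(-32\right) = \left(- \frac{1}{3}\right) 1 \left(-20\right) \left(-32\right) = \left(- \frac{1}{3}\right) \left(-20\right) \left(-32\right) = \frac{20}{3} \left(-32\right) = - \frac{640}{3}$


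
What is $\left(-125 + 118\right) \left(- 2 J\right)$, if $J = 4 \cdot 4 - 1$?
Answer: $210$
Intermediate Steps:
$J = 15$ ($J = 16 - 1 = 15$)
$\left(-125 + 118\right) \left(- 2 J\right) = \left(-125 + 118\right) \left(\left(-2\right) 15\right) = \left(-7\right) \left(-30\right) = 210$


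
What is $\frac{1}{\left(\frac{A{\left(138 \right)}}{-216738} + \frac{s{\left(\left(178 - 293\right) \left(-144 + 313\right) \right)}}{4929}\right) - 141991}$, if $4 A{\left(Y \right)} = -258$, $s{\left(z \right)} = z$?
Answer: $- \frac{79133452}{11236549981829} \approx -7.0425 \cdot 10^{-6}$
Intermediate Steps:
$A{\left(Y \right)} = - \frac{129}{2}$ ($A{\left(Y \right)} = \frac{1}{4} \left(-258\right) = - \frac{129}{2}$)
$\frac{1}{\left(\frac{A{\left(138 \right)}}{-216738} + \frac{s{\left(\left(178 - 293\right) \left(-144 + 313\right) \right)}}{4929}\right) - 141991} = \frac{1}{\left(- \frac{129}{2 \left(-216738\right)} + \frac{\left(178 - 293\right) \left(-144 + 313\right)}{4929}\right) - 141991} = \frac{1}{\left(\left(- \frac{129}{2}\right) \left(- \frac{1}{216738}\right) + \left(-115\right) 169 \cdot \frac{1}{4929}\right) - 141991} = \frac{1}{\left(\frac{43}{144492} - \frac{19435}{4929}\right) - 141991} = \frac{1}{- \frac{311998897}{79133452} - 141991} = \frac{1}{- \frac{11236549981829}{79133452}} = - \frac{79133452}{11236549981829}$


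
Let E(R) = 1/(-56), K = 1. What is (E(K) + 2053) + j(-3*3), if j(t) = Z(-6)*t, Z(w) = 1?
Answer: 114463/56 ≈ 2044.0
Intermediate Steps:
E(R) = -1/56
j(t) = t (j(t) = 1*t = t)
(E(K) + 2053) + j(-3*3) = (-1/56 + 2053) - 3*3 = 114967/56 - 9 = 114463/56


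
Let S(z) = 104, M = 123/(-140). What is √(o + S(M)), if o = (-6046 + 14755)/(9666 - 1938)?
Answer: √43599927/644 ≈ 10.253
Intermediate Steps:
M = -123/140 (M = 123*(-1/140) = -123/140 ≈ -0.87857)
o = 2903/2576 (o = 8709/7728 = 8709*(1/7728) = 2903/2576 ≈ 1.1269)
√(o + S(M)) = √(2903/2576 + 104) = √(270807/2576) = √43599927/644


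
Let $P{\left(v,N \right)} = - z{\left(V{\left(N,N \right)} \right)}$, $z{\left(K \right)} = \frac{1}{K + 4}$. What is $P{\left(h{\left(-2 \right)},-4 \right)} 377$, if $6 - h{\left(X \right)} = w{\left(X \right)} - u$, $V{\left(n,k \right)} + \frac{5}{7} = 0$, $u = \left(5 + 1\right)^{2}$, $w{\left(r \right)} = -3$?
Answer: $- \frac{2639}{23} \approx -114.74$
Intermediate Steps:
$u = 36$ ($u = 6^{2} = 36$)
$V{\left(n,k \right)} = - \frac{5}{7}$ ($V{\left(n,k \right)} = - \frac{5}{7} + 0 = - \frac{5}{7}$)
$z{\left(K \right)} = \frac{1}{4 + K}$
$h{\left(X \right)} = 45$ ($h{\left(X \right)} = 6 - \left(-3 - 36\right) = 6 - -39 = 6 + 39 = 45$)
$P{\left(v,N \right)} = - \frac{7}{23}$ ($P{\left(v,N \right)} = - \frac{1}{4 - \frac{5}{7}} = - \frac{1}{\frac{23}{7}} = \left(-1\right) \frac{7}{23} = - \frac{7}{23}$)
$P{\left(h{\left(-2 \right)},-4 \right)} 377 = \left(- \frac{7}{23}\right) 377 = - \frac{2639}{23}$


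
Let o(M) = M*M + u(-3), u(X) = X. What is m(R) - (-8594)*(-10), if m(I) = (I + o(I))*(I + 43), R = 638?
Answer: 277543459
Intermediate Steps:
o(M) = -3 + M² (o(M) = M*M - 3 = M² - 3 = -3 + M²)
m(I) = (43 + I)*(-3 + I + I²) (m(I) = (I + (-3 + I²))*(I + 43) = (-3 + I + I²)*(43 + I) = (43 + I)*(-3 + I + I²))
m(R) - (-8594)*(-10) = (-129 + 638³ + 40*638 + 44*638²) - (-8594)*(-10) = (-129 + 259694072 + 25520 + 44*407044) - 1*85940 = (-129 + 259694072 + 25520 + 17909936) - 85940 = 277629399 - 85940 = 277543459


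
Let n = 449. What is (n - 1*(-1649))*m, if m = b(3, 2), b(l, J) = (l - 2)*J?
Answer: 4196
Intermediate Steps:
b(l, J) = J*(-2 + l) (b(l, J) = (-2 + l)*J = J*(-2 + l))
m = 2 (m = 2*(-2 + 3) = 2*1 = 2)
(n - 1*(-1649))*m = (449 - 1*(-1649))*2 = (449 + 1649)*2 = 2098*2 = 4196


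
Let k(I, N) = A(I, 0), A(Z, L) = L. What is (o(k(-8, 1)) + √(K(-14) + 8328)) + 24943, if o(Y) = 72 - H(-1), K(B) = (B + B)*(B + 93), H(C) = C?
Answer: 25016 + 2*√1529 ≈ 25094.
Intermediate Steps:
k(I, N) = 0
K(B) = 2*B*(93 + B) (K(B) = (2*B)*(93 + B) = 2*B*(93 + B))
o(Y) = 73 (o(Y) = 72 - 1*(-1) = 72 + 1 = 73)
(o(k(-8, 1)) + √(K(-14) + 8328)) + 24943 = (73 + √(2*(-14)*(93 - 14) + 8328)) + 24943 = (73 + √(2*(-14)*79 + 8328)) + 24943 = (73 + √(-2212 + 8328)) + 24943 = (73 + √6116) + 24943 = (73 + 2*√1529) + 24943 = 25016 + 2*√1529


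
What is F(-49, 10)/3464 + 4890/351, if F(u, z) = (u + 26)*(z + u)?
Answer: 5751269/405288 ≈ 14.191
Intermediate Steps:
F(u, z) = (26 + u)*(u + z)
F(-49, 10)/3464 + 4890/351 = ((-49)² + 26*(-49) + 26*10 - 49*10)/3464 + 4890/351 = (2401 - 1274 + 260 - 490)*(1/3464) + 4890*(1/351) = 897*(1/3464) + 1630/117 = 897/3464 + 1630/117 = 5751269/405288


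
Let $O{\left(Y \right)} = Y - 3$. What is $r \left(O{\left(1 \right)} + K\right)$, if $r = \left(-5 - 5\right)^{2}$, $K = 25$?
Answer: $2300$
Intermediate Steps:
$O{\left(Y \right)} = -3 + Y$ ($O{\left(Y \right)} = Y - 3 = -3 + Y$)
$r = 100$ ($r = \left(-10\right)^{2} = 100$)
$r \left(O{\left(1 \right)} + K\right) = 100 \left(\left(-3 + 1\right) + 25\right) = 100 \left(-2 + 25\right) = 100 \cdot 23 = 2300$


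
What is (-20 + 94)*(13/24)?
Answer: 481/12 ≈ 40.083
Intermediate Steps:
(-20 + 94)*(13/24) = 74*(13*(1/24)) = 74*(13/24) = 481/12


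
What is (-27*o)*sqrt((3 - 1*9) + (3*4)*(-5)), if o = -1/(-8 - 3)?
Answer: -27*I*sqrt(66)/11 ≈ -19.941*I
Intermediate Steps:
o = 1/11 (o = -1/(-11) = -1*(-1/11) = 1/11 ≈ 0.090909)
(-27*o)*sqrt((3 - 1*9) + (3*4)*(-5)) = (-27*1/11)*sqrt((3 - 1*9) + (3*4)*(-5)) = -27*sqrt((3 - 9) + 12*(-5))/11 = -27*sqrt(-6 - 60)/11 = -27*I*sqrt(66)/11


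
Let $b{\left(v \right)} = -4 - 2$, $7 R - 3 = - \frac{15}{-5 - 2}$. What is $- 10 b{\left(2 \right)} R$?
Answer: $\frac{2160}{49} \approx 44.082$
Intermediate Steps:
$R = \frac{36}{49}$ ($R = \frac{3}{7} + \frac{\left(-15\right) \frac{1}{-5 - 2}}{7} = \frac{3}{7} + \frac{\left(-15\right) \frac{1}{-7}}{7} = \frac{3}{7} + \frac{\left(-15\right) \left(- \frac{1}{7}\right)}{7} = \frac{3}{7} + \frac{1}{7} \cdot \frac{15}{7} = \frac{3}{7} + \frac{15}{49} = \frac{36}{49} \approx 0.73469$)
$b{\left(v \right)} = -6$ ($b{\left(v \right)} = -4 - 2 = -6$)
$- 10 b{\left(2 \right)} R = \left(-10\right) \left(-6\right) \frac{36}{49} = 60 \cdot \frac{36}{49} = \frac{2160}{49}$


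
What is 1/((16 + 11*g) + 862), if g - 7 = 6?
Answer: 1/1021 ≈ 0.00097943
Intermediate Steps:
g = 13 (g = 7 + 6 = 13)
1/((16 + 11*g) + 862) = 1/((16 + 11*13) + 862) = 1/((16 + 143) + 862) = 1/(159 + 862) = 1/1021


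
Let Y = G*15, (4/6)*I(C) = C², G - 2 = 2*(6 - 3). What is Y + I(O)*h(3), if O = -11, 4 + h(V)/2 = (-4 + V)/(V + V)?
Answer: -2785/2 ≈ -1392.5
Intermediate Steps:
G = 8 (G = 2 + 2*(6 - 3) = 2 + 2*3 = 2 + 6 = 8)
h(V) = -8 + (-4 + V)/V (h(V) = -8 + 2*((-4 + V)/(V + V)) = -8 + 2*((-4 + V)/((2*V))) = -8 + 2*((-4 + V)*(1/(2*V))) = -8 + 2*((-4 + V)/(2*V)) = -8 + (-4 + V)/V)
I(C) = 3*C²/2
Y = 120 (Y = 8*15 = 120)
Y + I(O)*h(3) = 120 + ((3/2)*(-11)²)*(-7 - 4/3) = 120 + ((3/2)*121)*(-7 - 4*⅓) = 120 + 363*(-7 - 4/3)/2 = 120 + (363/2)*(-25/3) = 120 - 3025/2 = -2785/2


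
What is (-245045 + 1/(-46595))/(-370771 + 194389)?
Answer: 5708935888/4109259645 ≈ 1.3893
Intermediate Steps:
(-245045 + 1/(-46595))/(-370771 + 194389) = (-245045 - 1/46595)/(-176382) = -11417871776/46595*(-1/176382) = 5708935888/4109259645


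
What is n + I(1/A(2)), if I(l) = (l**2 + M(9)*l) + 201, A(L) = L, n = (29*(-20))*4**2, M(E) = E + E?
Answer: -36279/4 ≈ -9069.8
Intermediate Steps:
M(E) = 2*E
n = -9280 (n = -580*16 = -9280)
I(l) = 201 + l**2 + 18*l (I(l) = (l**2 + (2*9)*l) + 201 = (l**2 + 18*l) + 201 = 201 + l**2 + 18*l)
n + I(1/A(2)) = -9280 + (201 + (1/2)**2 + 18/2) = -9280 + (201 + (1/2)**2 + 18*(1/2)) = -9280 + (201 + 1/4 + 9) = -9280 + 841/4 = -36279/4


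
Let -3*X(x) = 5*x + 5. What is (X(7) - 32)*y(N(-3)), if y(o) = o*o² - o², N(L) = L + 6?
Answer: -816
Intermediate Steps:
X(x) = -5/3 - 5*x/3 (X(x) = -(5*x + 5)/3 = -(5 + 5*x)/3 = -5/3 - 5*x/3)
N(L) = 6 + L
y(o) = o³ - o²
(X(7) - 32)*y(N(-3)) = ((-5/3 - 5/3*7) - 32)*((6 - 3)²*(-1 + (6 - 3))) = ((-5/3 - 35/3) - 32)*(3²*(-1 + 3)) = (-40/3 - 32)*(9*2) = -136/3*18 = -816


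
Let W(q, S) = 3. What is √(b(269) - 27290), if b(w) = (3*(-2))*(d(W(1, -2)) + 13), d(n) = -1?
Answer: I*√27362 ≈ 165.41*I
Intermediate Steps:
b(w) = -72 (b(w) = (3*(-2))*(-1 + 13) = -6*12 = -72)
√(b(269) - 27290) = √(-72 - 27290) = √(-27362) = I*√27362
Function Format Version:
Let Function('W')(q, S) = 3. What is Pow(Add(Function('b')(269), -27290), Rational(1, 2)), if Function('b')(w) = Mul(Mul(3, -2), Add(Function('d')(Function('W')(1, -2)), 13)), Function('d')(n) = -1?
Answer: Mul(I, Pow(27362, Rational(1, 2))) ≈ Mul(165.41, I)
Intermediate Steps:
Function('b')(w) = -72 (Function('b')(w) = Mul(Mul(3, -2), Add(-1, 13)) = Mul(-6, 12) = -72)
Pow(Add(Function('b')(269), -27290), Rational(1, 2)) = Pow(Add(-72, -27290), Rational(1, 2)) = Pow(-27362, Rational(1, 2)) = Mul(I, Pow(27362, Rational(1, 2)))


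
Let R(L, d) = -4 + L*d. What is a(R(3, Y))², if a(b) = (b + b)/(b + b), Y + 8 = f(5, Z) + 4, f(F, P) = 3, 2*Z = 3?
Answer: 1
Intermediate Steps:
Z = 3/2 (Z = (½)*3 = 3/2 ≈ 1.5000)
Y = -1 (Y = -8 + (3 + 4) = -8 + 7 = -1)
a(b) = 1 (a(b) = (2*b)/((2*b)) = (2*b)*(1/(2*b)) = 1)
a(R(3, Y))² = 1² = 1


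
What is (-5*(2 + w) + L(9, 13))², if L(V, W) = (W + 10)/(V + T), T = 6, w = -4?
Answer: 29929/225 ≈ 133.02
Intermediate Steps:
L(V, W) = (10 + W)/(6 + V) (L(V, W) = (W + 10)/(V + 6) = (10 + W)/(6 + V))
(-5*(2 + w) + L(9, 13))² = (-5*(2 - 4) + (10 + 13)/(6 + 9))² = (-5*(-2) + 23/15)² = (10 + (1/15)*23)² = (10 + 23/15)² = (173/15)² = 29929/225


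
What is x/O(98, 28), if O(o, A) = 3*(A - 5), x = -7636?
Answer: -332/3 ≈ -110.67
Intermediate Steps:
O(o, A) = -15 + 3*A (O(o, A) = 3*(-5 + A) = -15 + 3*A)
x/O(98, 28) = -7636/(-15 + 3*28) = -7636/(-15 + 84) = -7636/69 = -7636*1/69 = -332/3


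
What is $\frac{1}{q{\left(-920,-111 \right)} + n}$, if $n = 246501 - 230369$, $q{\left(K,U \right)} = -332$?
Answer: $\frac{1}{15800} \approx 6.3291 \cdot 10^{-5}$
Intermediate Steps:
$n = 16132$ ($n = 246501 - 230369 = 16132$)
$\frac{1}{q{\left(-920,-111 \right)} + n} = \frac{1}{-332 + 16132} = \frac{1}{15800}$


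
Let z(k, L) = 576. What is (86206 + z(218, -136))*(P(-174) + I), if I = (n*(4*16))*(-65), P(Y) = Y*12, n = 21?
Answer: -7762476336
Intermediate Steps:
P(Y) = 12*Y
I = -87360 (I = (21*(4*16))*(-65) = (21*64)*(-65) = 1344*(-65) = -87360)
(86206 + z(218, -136))*(P(-174) + I) = (86206 + 576)*(12*(-174) - 87360) = 86782*(-2088 - 87360) = 86782*(-89448) = -7762476336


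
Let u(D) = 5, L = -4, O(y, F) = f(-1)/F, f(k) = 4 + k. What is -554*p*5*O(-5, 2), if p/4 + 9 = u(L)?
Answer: 66480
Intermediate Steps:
O(y, F) = 3/F (O(y, F) = (4 - 1)/F = 3/F)
p = -16 (p = -36 + 4*5 = -36 + 20 = -16)
-554*p*5*O(-5, 2) = -554*(-16*5)*3/2 = -(-44320)*3*(1/2) = -(-44320)*3/2 = -554*(-120) = 66480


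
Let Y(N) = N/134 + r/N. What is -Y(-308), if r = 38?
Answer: 24989/10318 ≈ 2.4219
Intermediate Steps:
Y(N) = 38/N + N/134 (Y(N) = N/134 + 38/N = 38/N + N/134)
-Y(-308) = -(38/(-308) + (1/134)*(-308)) = -(38*(-1/308) - 154/67) = -(-19/154 - 154/67) = -1*(-24989/10318) = 24989/10318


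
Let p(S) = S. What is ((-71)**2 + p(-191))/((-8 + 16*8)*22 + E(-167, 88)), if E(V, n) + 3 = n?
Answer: 194/109 ≈ 1.7798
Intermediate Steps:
E(V, n) = -3 + n
((-71)**2 + p(-191))/((-8 + 16*8)*22 + E(-167, 88)) = ((-71)**2 - 191)/((-8 + 16*8)*22 + (-3 + 88)) = (5041 - 191)/((-8 + 128)*22 + 85) = 4850/(120*22 + 85) = 4850/(2640 + 85) = 4850/2725 = 4850*(1/2725) = 194/109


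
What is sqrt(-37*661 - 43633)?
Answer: I*sqrt(68090) ≈ 260.94*I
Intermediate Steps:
sqrt(-37*661 - 43633) = sqrt(-24457 - 43633) = sqrt(-68090) = I*sqrt(68090)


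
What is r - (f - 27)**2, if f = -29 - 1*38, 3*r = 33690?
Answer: 2394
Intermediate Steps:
r = 11230 (r = (1/3)*33690 = 11230)
f = -67 (f = -29 - 38 = -67)
r - (f - 27)**2 = 11230 - (-67 - 27)**2 = 11230 - 1*(-94)**2 = 11230 - 1*8836 = 11230 - 8836 = 2394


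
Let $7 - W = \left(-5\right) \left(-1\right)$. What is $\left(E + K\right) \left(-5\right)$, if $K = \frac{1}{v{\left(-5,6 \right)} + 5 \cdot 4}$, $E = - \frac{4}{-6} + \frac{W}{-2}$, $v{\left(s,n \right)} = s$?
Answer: $\frac{4}{3} \approx 1.3333$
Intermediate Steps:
$W = 2$ ($W = 7 - \left(-5\right) \left(-1\right) = 7 - 5 = 2$)
$E = - \frac{1}{3}$ ($E = - \frac{4}{-6} + \frac{2}{-2} = \left(-4\right) \left(- \frac{1}{6}\right) + 2 \left(- \frac{1}{2}\right) = \frac{2}{3} - 1 = - \frac{1}{3} \approx -0.33333$)
$K = \frac{1}{15}$ ($K = \frac{1}{-5 + 5 \cdot 4} = \frac{1}{-5 + 20} = \frac{1}{15} \approx 0.066667$)
$\left(E + K\right) \left(-5\right) = \left(- \frac{1}{3} + \frac{1}{15}\right) \left(-5\right) = \left(- \frac{4}{15}\right) \left(-5\right) = \frac{4}{3}$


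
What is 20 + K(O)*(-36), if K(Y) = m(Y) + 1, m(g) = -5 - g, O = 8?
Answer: 452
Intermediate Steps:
K(Y) = -4 - Y (K(Y) = (-5 - Y) + 1 = -4 - Y)
20 + K(O)*(-36) = 20 + (-4 - 1*8)*(-36) = 20 + (-4 - 8)*(-36) = 20 - 12*(-36) = 20 + 432 = 452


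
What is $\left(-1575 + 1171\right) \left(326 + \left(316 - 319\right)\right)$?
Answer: $-130492$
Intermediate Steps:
$\left(-1575 + 1171\right) \left(326 + \left(316 - 319\right)\right) = - 404 \left(326 + \left(316 - 319\right)\right) = - 404 \left(326 - 3\right) = \left(-404\right) 323 = -130492$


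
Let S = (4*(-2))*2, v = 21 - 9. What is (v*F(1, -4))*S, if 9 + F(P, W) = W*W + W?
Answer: -576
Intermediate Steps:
v = 12
S = -16 (S = -8*2 = -16)
F(P, W) = -9 + W + W² (F(P, W) = -9 + (W*W + W) = -9 + (W² + W) = -9 + (W + W²) = -9 + W + W²)
(v*F(1, -4))*S = (12*(-9 - 4 + (-4)²))*(-16) = (12*(-9 - 4 + 16))*(-16) = (12*3)*(-16) = 36*(-16) = -576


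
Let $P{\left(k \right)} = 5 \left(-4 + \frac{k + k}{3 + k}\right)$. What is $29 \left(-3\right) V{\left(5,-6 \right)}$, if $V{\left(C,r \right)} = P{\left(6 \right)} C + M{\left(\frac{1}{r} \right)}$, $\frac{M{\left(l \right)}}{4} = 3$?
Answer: $4756$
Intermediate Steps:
$M{\left(l \right)} = 12$ ($M{\left(l \right)} = 4 \cdot 3 = 12$)
$P{\left(k \right)} = -20 + \frac{10 k}{3 + k}$ ($P{\left(k \right)} = 5 \left(-4 + \frac{2 k}{3 + k}\right) = -20 + \frac{10 k}{3 + k}$)
$V{\left(C,r \right)} = 12 - \frac{40 C}{3}$ ($V{\left(C,r \right)} = \frac{10 \left(-6 - 6\right)}{3 + 6} C + 12 = \frac{10 \left(-6 - 6\right)}{9} C + 12 = 10 \cdot \frac{1}{9} \left(-12\right) C + 12 = - \frac{40 C}{3} + 12 = 12 - \frac{40 C}{3}$)
$29 \left(-3\right) V{\left(5,-6 \right)} = 29 \left(-3\right) \left(12 - \frac{200}{3}\right) = - 87 \left(12 - \frac{200}{3}\right) = \left(-87\right) \left(- \frac{164}{3}\right) = 4756$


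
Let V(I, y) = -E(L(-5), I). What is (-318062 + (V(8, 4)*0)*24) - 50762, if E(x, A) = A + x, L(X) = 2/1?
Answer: -368824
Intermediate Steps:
L(X) = 2 (L(X) = 2*1 = 2)
V(I, y) = -2 - I (V(I, y) = -(I + 2) = -(2 + I) = -2 - I)
(-318062 + (V(8, 4)*0)*24) - 50762 = (-318062 + ((-2 - 1*8)*0)*24) - 50762 = (-318062 + ((-2 - 8)*0)*24) - 50762 = (-318062 - 10*0*24) - 50762 = (-318062 + 0*24) - 50762 = (-318062 + 0) - 50762 = -318062 - 50762 = -368824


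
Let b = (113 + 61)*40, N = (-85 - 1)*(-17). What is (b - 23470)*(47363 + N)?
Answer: -806100750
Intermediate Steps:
N = 1462 (N = -86*(-17) = 1462)
b = 6960 (b = 174*40 = 6960)
(b - 23470)*(47363 + N) = (6960 - 23470)*(47363 + 1462) = -16510*48825 = -806100750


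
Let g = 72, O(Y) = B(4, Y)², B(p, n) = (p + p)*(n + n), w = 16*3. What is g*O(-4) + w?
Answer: 294960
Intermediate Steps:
w = 48
B(p, n) = 4*n*p (B(p, n) = (2*p)*(2*n) = 4*n*p)
O(Y) = 256*Y² (O(Y) = (4*Y*4)² = (16*Y)² = 256*Y²)
g*O(-4) + w = 72*(256*(-4)²) + 48 = 72*(256*16) + 48 = 72*4096 + 48 = 294912 + 48 = 294960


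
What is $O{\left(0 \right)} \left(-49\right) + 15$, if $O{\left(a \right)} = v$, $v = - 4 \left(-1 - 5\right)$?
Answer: $-1161$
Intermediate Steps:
$v = 24$ ($v = \left(-4\right) \left(-6\right) = 24$)
$O{\left(a \right)} = 24$
$O{\left(0 \right)} \left(-49\right) + 15 = 24 \left(-49\right) + 15 = -1176 + 15 = -1161$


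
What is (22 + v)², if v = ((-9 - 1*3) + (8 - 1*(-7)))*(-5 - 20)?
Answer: 2809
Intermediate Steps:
v = -75 (v = ((-9 - 3) + (8 + 7))*(-25) = (-12 + 15)*(-25) = 3*(-25) = -75)
(22 + v)² = (22 - 75)² = (-53)² = 2809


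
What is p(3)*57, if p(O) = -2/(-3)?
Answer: 38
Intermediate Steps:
p(O) = ⅔ (p(O) = -2*(-⅓) = ⅔)
p(3)*57 = (⅔)*57 = 38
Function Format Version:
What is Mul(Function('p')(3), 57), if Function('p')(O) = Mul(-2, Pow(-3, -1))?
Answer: 38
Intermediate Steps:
Function('p')(O) = Rational(2, 3) (Function('p')(O) = Mul(-2, Rational(-1, 3)) = Rational(2, 3))
Mul(Function('p')(3), 57) = Mul(Rational(2, 3), 57) = 38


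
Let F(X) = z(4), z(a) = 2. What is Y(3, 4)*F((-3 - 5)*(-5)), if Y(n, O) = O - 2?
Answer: 4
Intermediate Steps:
Y(n, O) = -2 + O
F(X) = 2
Y(3, 4)*F((-3 - 5)*(-5)) = (-2 + 4)*2 = 2*2 = 4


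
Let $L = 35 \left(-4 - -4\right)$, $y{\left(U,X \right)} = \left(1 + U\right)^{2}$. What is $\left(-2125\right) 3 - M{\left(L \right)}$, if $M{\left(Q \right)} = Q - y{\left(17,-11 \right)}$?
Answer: $-6051$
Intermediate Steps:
$L = 0$ ($L = 35 \left(-4 + 4\right) = 35 \cdot 0 = 0$)
$M{\left(Q \right)} = -324 + Q$ ($M{\left(Q \right)} = Q - \left(1 + 17\right)^{2} = Q - 18^{2} = Q - 324 = -324 + Q$)
$\left(-2125\right) 3 - M{\left(L \right)} = \left(-2125\right) 3 - \left(-324 + 0\right) = -6375 - -324 = -6375 + 324 = -6051$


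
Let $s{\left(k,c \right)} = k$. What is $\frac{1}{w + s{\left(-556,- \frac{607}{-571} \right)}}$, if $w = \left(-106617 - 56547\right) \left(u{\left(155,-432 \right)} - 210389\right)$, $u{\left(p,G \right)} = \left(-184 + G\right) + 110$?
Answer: $\frac{1}{34410471224} \approx 2.9061 \cdot 10^{-11}$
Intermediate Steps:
$u{\left(p,G \right)} = -74 + G$
$w = 34410471780$ ($w = \left(-106617 - 56547\right) \left(\left(-74 - 432\right) - 210389\right) = \left(-106617 - 56547\right) \left(-506 - 210389\right) = \left(-163164\right) \left(-210895\right) = 34410471780$)
$\frac{1}{w + s{\left(-556,- \frac{607}{-571} \right)}} = \frac{1}{34410471780 - 556} = \frac{1}{34410471224}$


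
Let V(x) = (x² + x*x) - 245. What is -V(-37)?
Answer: -2493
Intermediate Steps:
V(x) = -245 + 2*x² (V(x) = (x² + x²) - 245 = 2*x² - 245 = -245 + 2*x²)
-V(-37) = -(-245 + 2*(-37)²) = -(-245 + 2*1369) = -(-245 + 2738) = -1*2493 = -2493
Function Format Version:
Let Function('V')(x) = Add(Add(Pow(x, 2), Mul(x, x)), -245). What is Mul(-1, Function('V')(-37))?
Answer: -2493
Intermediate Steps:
Function('V')(x) = Add(-245, Mul(2, Pow(x, 2))) (Function('V')(x) = Add(Add(Pow(x, 2), Pow(x, 2)), -245) = Add(Mul(2, Pow(x, 2)), -245) = Add(-245, Mul(2, Pow(x, 2))))
Mul(-1, Function('V')(-37)) = Mul(-1, Add(-245, Mul(2, Pow(-37, 2)))) = Mul(-1, Add(-245, Mul(2, 1369))) = Mul(-1, Add(-245, 2738)) = Mul(-1, 2493) = -2493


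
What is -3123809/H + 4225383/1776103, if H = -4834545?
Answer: 25976010792062/8586649878135 ≈ 3.0252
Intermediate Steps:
-3123809/H + 4225383/1776103 = -3123809/(-4834545) + 4225383/1776103 = -3123809*(-1/4834545) + 4225383*(1/1776103) = 3123809/4834545 + 4225383/1776103 = 25976010792062/8586649878135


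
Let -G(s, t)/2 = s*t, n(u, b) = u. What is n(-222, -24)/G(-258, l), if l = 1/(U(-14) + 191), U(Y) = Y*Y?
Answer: -333/2 ≈ -166.50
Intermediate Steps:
U(Y) = Y²
l = 1/387 (l = 1/((-14)² + 191) = 1/(196 + 191) = 1/387 ≈ 0.0025840)
G(s, t) = -2*s*t
n(-222, -24)/G(-258, l) = -222/((-2*(-258)*1/387)) = -222/4/3 = -222*¾ = -333/2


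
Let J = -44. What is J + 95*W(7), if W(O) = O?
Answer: 621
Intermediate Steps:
J + 95*W(7) = -44 + 95*7 = -44 + 665 = 621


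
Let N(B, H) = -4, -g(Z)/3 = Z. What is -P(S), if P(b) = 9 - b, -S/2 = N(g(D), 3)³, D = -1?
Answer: 119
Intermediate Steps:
g(Z) = -3*Z
S = 128 (S = -2*(-4)³ = -2*(-64) = 128)
-P(S) = -(9 - 1*128) = -(9 - 128) = -1*(-119) = 119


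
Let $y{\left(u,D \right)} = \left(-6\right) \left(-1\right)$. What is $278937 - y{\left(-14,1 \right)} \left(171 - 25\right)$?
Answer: $278061$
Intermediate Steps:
$y{\left(u,D \right)} = 6$
$278937 - y{\left(-14,1 \right)} \left(171 - 25\right) = 278937 - 6 \left(171 - 25\right) = 278937 - 6 \cdot 146 = 278937 - 876 = 278061$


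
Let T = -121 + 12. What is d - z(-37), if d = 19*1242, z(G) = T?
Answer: 23707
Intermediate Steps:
T = -109
z(G) = -109
d = 23598
d - z(-37) = 23598 - 1*(-109) = 23598 + 109 = 23707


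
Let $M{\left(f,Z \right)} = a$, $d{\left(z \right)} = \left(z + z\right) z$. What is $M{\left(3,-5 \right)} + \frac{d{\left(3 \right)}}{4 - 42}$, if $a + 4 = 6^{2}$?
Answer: $\frac{599}{19} \approx 31.526$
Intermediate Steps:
$d{\left(z \right)} = 2 z^{2}$ ($d{\left(z \right)} = 2 z z = 2 z^{2}$)
$a = 32$ ($a = -4 + 6^{2} = -4 + 36 = 32$)
$M{\left(f,Z \right)} = 32$
$M{\left(3,-5 \right)} + \frac{d{\left(3 \right)}}{4 - 42} = 32 + \frac{2 \cdot 3^{2}}{4 - 42} = 32 + \frac{2 \cdot 9}{-38} = 32 - \frac{9}{19} = \frac{599}{19}$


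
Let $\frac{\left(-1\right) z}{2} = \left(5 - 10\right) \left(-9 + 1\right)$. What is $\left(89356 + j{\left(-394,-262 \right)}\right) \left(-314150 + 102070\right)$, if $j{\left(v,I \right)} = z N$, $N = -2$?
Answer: $-18984553280$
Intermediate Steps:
$z = -80$ ($z = - 2 \left(5 - 10\right) \left(-9 + 1\right) = - 2 \left(\left(-5\right) \left(-8\right)\right) = \left(-2\right) 40 = -80$)
$j{\left(v,I \right)} = 160$ ($j{\left(v,I \right)} = \left(-80\right) \left(-2\right) = 160$)
$\left(89356 + j{\left(-394,-262 \right)}\right) \left(-314150 + 102070\right) = \left(89356 + 160\right) \left(-314150 + 102070\right) = 89516 \left(-212080\right) = -18984553280$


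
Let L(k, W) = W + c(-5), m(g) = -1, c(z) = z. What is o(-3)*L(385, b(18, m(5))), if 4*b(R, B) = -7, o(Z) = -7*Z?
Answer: -567/4 ≈ -141.75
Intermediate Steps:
b(R, B) = -7/4 (b(R, B) = (1/4)*(-7) = -7/4)
L(k, W) = -5 + W (L(k, W) = W - 5 = -5 + W)
o(-3)*L(385, b(18, m(5))) = (-7*(-3))*(-5 - 7/4) = 21*(-27/4) = -567/4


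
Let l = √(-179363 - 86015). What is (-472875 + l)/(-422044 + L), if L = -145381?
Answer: 18915/22697 - I*√265378/567425 ≈ 0.83337 - 0.00090787*I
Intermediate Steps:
l = I*√265378 (l = √(-265378) = I*√265378 ≈ 515.15*I)
(-472875 + l)/(-422044 + L) = (-472875 + I*√265378)/(-422044 - 145381) = (-472875 + I*√265378)/(-567425) = (-472875 + I*√265378)*(-1/567425) = 18915/22697 - I*√265378/567425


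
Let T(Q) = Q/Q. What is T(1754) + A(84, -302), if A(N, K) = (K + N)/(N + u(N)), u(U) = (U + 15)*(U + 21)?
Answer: 10261/10479 ≈ 0.97920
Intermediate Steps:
u(U) = (15 + U)*(21 + U)
T(Q) = 1
A(N, K) = (K + N)/(315 + N**2 + 37*N) (A(N, K) = (K + N)/(N + (315 + N**2 + 36*N)) = (K + N)/(315 + N**2 + 37*N))
T(1754) + A(84, -302) = 1 + (-302 + 84)/(315 + 84**2 + 37*84) = 1 - 218/(315 + 7056 + 3108) = 1 - 218/10479 = 10261/10479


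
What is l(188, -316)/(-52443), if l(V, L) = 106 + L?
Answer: 70/17481 ≈ 0.0040043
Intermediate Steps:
l(188, -316)/(-52443) = (106 - 316)/(-52443) = -210*(-1/52443) = 70/17481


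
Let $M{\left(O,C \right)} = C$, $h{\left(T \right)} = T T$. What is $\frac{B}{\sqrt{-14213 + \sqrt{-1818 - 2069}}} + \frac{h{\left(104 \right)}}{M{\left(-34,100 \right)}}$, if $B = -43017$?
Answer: $\frac{2704}{25} - \frac{43017}{\sqrt{-14213 + 13 i \sqrt{23}}} \approx 107.37 + 360.82 i$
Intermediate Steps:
$h{\left(T \right)} = T^{2}$
$\frac{B}{\sqrt{-14213 + \sqrt{-1818 - 2069}}} + \frac{h{\left(104 \right)}}{M{\left(-34,100 \right)}} = - \frac{43017}{\sqrt{-14213 + \sqrt{-1818 - 2069}}} + \frac{104^{2}}{100} = - \frac{43017}{\sqrt{-14213 + \sqrt{-3887}}} + 10816 \cdot \frac{1}{100} = - \frac{43017}{\sqrt{-14213 + 13 i \sqrt{23}}} + \frac{2704}{25} = \frac{2704}{25} - \frac{43017}{\sqrt{-14213 + 13 i \sqrt{23}}}$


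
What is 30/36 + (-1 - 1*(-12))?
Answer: 71/6 ≈ 11.833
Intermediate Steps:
30/36 + (-1 - 1*(-12)) = 30*(1/36) + (-1 + 12) = 5/6 + 11 = 71/6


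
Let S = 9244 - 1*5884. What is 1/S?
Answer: 1/3360 ≈ 0.00029762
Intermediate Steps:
S = 3360 (S = 9244 - 5884 = 3360)
1/S = 1/3360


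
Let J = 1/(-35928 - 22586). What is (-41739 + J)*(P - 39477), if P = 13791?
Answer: 31366662423021/29257 ≈ 1.0721e+9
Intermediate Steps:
J = -1/58514 (J = 1/(-58514) = -1/58514 ≈ -1.7090e-5)
(-41739 + J)*(P - 39477) = (-41739 - 1/58514)*(13791 - 39477) = -2442315847/58514*(-25686) = 31366662423021/29257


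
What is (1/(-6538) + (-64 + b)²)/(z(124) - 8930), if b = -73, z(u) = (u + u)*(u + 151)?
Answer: 122711721/387507260 ≈ 0.31667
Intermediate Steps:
z(u) = 2*u*(151 + u) (z(u) = (2*u)*(151 + u) = 2*u*(151 + u))
(1/(-6538) + (-64 + b)²)/(z(124) - 8930) = (1/(-6538) + (-64 - 73)²)/(2*124*(151 + 124) - 8930) = (-1/6538 + (-137)²)/(2*124*275 - 8930) = (-1/6538 + 18769)/(68200 - 8930) = (122711721/6538)/59270 = (122711721/6538)*(1/59270) = 122711721/387507260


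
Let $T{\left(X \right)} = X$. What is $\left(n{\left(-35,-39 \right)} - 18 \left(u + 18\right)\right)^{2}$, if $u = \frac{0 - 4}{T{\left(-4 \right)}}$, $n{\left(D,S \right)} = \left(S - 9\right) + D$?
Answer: $180625$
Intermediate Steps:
$n{\left(D,S \right)} = -9 + D + S$ ($n{\left(D,S \right)} = \left(-9 + S\right) + D = -9 + D + S$)
$u = 1$ ($u = \frac{0 - 4}{-4} = \left(0 - 4\right) \left(- \frac{1}{4}\right) = \left(-4\right) \left(- \frac{1}{4}\right) = 1$)
$\left(n{\left(-35,-39 \right)} - 18 \left(u + 18\right)\right)^{2} = \left(\left(-9 - 35 - 39\right) - 18 \left(1 + 18\right)\right)^{2} = \left(-83 - 342\right)^{2} = \left(-425\right)^{2} = 180625$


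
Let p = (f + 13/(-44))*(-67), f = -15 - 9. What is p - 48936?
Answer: -2081561/44 ≈ -47308.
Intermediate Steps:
f = -24
p = 71623/44 (p = (-24 + 13/(-44))*(-67) = (-24 + 13*(-1/44))*(-67) = (-24 - 13/44)*(-67) = -1069/44*(-67) = 71623/44 ≈ 1627.8)
p - 48936 = 71623/44 - 48936 = -2081561/44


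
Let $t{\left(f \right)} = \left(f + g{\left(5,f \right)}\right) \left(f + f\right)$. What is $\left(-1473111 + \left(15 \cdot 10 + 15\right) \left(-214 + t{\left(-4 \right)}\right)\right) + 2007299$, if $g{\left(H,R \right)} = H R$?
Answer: $530558$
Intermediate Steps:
$t{\left(f \right)} = 12 f^{2}$ ($t{\left(f \right)} = \left(f + 5 f\right) \left(f + f\right) = 6 f 2 f = 12 f^{2}$)
$\left(-1473111 + \left(15 \cdot 10 + 15\right) \left(-214 + t{\left(-4 \right)}\right)\right) + 2007299 = \left(-1473111 + \left(15 \cdot 10 + 15\right) \left(-214 + 12 \left(-4\right)^{2}\right)\right) + 2007299 = \left(-1473111 + \left(150 + 15\right) \left(-214 + 12 \cdot 16\right)\right) + 2007299 = \left(-1473111 + 165 \left(-214 + 192\right)\right) + 2007299 = \left(-1473111 + 165 \left(-22\right)\right) + 2007299 = \left(-1473111 - 3630\right) + 2007299 = -1476741 + 2007299 = 530558$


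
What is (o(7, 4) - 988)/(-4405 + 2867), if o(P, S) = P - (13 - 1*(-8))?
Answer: 501/769 ≈ 0.65149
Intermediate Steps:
o(P, S) = -21 + P (o(P, S) = P - (13 + 8) = P - 1*21 = P - 21 = -21 + P)
(o(7, 4) - 988)/(-4405 + 2867) = ((-21 + 7) - 988)/(-4405 + 2867) = (-14 - 988)/(-1538) = -1002*(-1/1538) = 501/769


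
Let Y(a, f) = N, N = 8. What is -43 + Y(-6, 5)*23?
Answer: 141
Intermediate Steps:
Y(a, f) = 8
-43 + Y(-6, 5)*23 = -43 + 8*23 = -43 + 184 = 141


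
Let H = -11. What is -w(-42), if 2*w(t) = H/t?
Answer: -11/84 ≈ -0.13095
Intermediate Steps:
w(t) = -11/(2*t) (w(t) = (-11/t)/2 = -11/(2*t))
-w(-42) = -(-11)/(2*(-42)) = -(-11)*(-1)/(2*42) = -1*11/84 = -11/84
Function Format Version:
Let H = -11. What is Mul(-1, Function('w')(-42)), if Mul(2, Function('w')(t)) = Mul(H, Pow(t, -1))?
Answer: Rational(-11, 84) ≈ -0.13095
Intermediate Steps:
Function('w')(t) = Mul(Rational(-11, 2), Pow(t, -1)) (Function('w')(t) = Mul(Rational(1, 2), Mul(-11, Pow(t, -1))) = Mul(Rational(-11, 2), Pow(t, -1)))
Mul(-1, Function('w')(-42)) = Mul(-1, Mul(Rational(-11, 2), Pow(-42, -1))) = Mul(-1, Mul(Rational(-11, 2), Rational(-1, 42))) = Mul(-1, Rational(11, 84)) = Rational(-11, 84)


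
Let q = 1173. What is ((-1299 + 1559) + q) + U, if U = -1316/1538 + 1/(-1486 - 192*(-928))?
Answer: 1714956326465/1197474496 ≈ 1432.1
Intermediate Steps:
U = -1024626303/1197474496 (U = -1316*1/1538 - 1/928/(-1678) = -658/769 - 1/1678*(-1/928) = -658/769 + 1/1557184 = -1024626303/1197474496 ≈ -0.85566)
((-1299 + 1559) + q) + U = ((-1299 + 1559) + 1173) - 1024626303/1197474496 = (260 + 1173) - 1024626303/1197474496 = 1433 - 1024626303/1197474496 = 1714956326465/1197474496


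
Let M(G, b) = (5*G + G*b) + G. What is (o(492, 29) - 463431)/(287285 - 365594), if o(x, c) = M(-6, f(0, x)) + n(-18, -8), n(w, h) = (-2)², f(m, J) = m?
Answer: 6019/1017 ≈ 5.9184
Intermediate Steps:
n(w, h) = 4
M(G, b) = 6*G + G*b
o(x, c) = -32 (o(x, c) = -6*(6 + 0) + 4 = -6*6 + 4 = -36 + 4 = -32)
(o(492, 29) - 463431)/(287285 - 365594) = (-32 - 463431)/(287285 - 365594) = -463463/(-78309) = -463463*(-1/78309) = 6019/1017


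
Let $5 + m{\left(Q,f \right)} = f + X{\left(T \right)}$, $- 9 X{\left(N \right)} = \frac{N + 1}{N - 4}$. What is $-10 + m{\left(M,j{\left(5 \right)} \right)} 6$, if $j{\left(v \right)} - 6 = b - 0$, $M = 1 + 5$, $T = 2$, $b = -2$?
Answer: $-15$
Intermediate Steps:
$X{\left(N \right)} = - \frac{1 + N}{9 \left(-4 + N\right)}$ ($X{\left(N \right)} = - \frac{\left(N + 1\right) \frac{1}{N - 4}}{9} = - \frac{\left(1 + N\right) \frac{1}{-4 + N}}{9} = - \frac{\frac{1}{-4 + N} \left(1 + N\right)}{9} = - \frac{1 + N}{9 \left(-4 + N\right)}$)
$M = 6$
$j{\left(v \right)} = 4$ ($j{\left(v \right)} = 6 - 2 = 4$)
$m{\left(Q,f \right)} = - \frac{29}{6} + f$ ($m{\left(Q,f \right)} = -5 + \left(f + \frac{-1 - 2}{9 \left(-4 + 2\right)}\right) = -5 + \left(f + \frac{-1 - 2}{9 \left(-2\right)}\right) = -5 + \left(f + \frac{1}{9} \left(- \frac{1}{2}\right) \left(-3\right)\right) = -5 + \left(f + \frac{1}{6}\right) = -5 + \left(\frac{1}{6} + f\right) = - \frac{29}{6} + f$)
$-10 + m{\left(M,j{\left(5 \right)} \right)} 6 = -10 + \left(- \frac{29}{6} + 4\right) 6 = -10 - 5 = -15$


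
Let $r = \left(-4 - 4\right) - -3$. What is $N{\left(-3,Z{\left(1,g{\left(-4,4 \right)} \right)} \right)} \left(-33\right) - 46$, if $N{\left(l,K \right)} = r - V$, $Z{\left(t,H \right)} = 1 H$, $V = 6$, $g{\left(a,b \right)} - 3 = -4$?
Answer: $317$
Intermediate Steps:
$g{\left(a,b \right)} = -1$ ($g{\left(a,b \right)} = 3 - 4 = -1$)
$Z{\left(t,H \right)} = H$
$r = -5$ ($r = -8 + 3 = -5$)
$N{\left(l,K \right)} = -11$ ($N{\left(l,K \right)} = -5 - 6 = -11$)
$N{\left(-3,Z{\left(1,g{\left(-4,4 \right)} \right)} \right)} \left(-33\right) - 46 = \left(-11\right) \left(-33\right) - 46 = 363 - 46 = 317$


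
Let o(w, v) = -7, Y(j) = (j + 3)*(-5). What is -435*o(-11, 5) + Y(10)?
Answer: 2980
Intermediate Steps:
Y(j) = -15 - 5*j (Y(j) = (3 + j)*(-5) = -15 - 5*j)
-435*o(-11, 5) + Y(10) = -435*(-7) + (-15 - 5*10) = 3045 + (-15 - 50) = 3045 - 65 = 2980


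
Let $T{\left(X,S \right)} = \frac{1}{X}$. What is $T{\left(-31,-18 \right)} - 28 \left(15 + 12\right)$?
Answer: $- \frac{23437}{31} \approx -756.03$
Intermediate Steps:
$T{\left(-31,-18 \right)} - 28 \left(15 + 12\right) = \frac{1}{-31} - 28 \left(15 + 12\right) = - \frac{1}{31} - 28 \cdot 27 = - \frac{1}{31} - 756 = - \frac{23437}{31}$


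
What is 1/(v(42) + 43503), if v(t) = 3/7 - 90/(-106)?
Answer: 371/16140087 ≈ 2.2986e-5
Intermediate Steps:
v(t) = 474/371 (v(t) = 3*(⅐) - 90*(-1/106) = 3/7 + 45/53 = 474/371)
1/(v(42) + 43503) = 1/(474/371 + 43503) = 1/(16140087/371) = 371/16140087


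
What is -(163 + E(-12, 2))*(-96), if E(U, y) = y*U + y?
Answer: 13536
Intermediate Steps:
E(U, y) = y + U*y (E(U, y) = U*y + y = y + U*y)
-(163 + E(-12, 2))*(-96) = -(163 + 2*(1 - 12))*(-96) = -(163 + 2*(-11))*(-96) = -(163 - 22)*(-96) = -141*(-96) = -1*(-13536) = 13536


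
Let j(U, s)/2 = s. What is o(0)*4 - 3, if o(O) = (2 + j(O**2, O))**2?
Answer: 13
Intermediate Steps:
j(U, s) = 2*s
o(O) = (2 + 2*O)**2
o(0)*4 - 3 = (4*(1 + 0)**2)*4 - 3 = (4*1**2)*4 - 3 = (4*1)*4 - 3 = 4*4 - 3 = 16 - 3 = 13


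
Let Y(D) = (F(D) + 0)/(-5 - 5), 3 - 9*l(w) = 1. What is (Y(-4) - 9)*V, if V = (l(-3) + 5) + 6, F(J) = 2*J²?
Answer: -6161/45 ≈ -136.91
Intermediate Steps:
l(w) = 2/9 (l(w) = ⅓ - ⅑*1 = ⅓ - ⅑ = 2/9)
Y(D) = -D²/5 (Y(D) = (2*D² + 0)/(-5 - 5) = (2*D²)/(-10) = (2*D²)*(-⅒) = -D²/5)
V = 101/9 (V = (2/9 + 5) + 6 = 47/9 + 6 = 101/9 ≈ 11.222)
(Y(-4) - 9)*V = (-⅕*(-4)² - 9)*(101/9) = (-⅕*16 - 9)*(101/9) = (-16/5 - 9)*(101/9) = -61/5*101/9 = -6161/45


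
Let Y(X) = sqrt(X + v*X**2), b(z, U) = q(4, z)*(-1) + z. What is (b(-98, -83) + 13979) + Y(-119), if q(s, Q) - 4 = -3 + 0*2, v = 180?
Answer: 13880 + sqrt(2548861) ≈ 15477.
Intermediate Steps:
q(s, Q) = 1 (q(s, Q) = 4 + (-3 + 0*2) = 4 + (-3 + 0) = 4 - 3 = 1)
b(z, U) = -1 + z (b(z, U) = 1*(-1) + z = -1 + z)
Y(X) = sqrt(X + 180*X**2)
(b(-98, -83) + 13979) + Y(-119) = ((-1 - 98) + 13979) + sqrt(-119*(1 + 180*(-119))) = (-99 + 13979) + sqrt(-119*(1 - 21420)) = 13880 + sqrt(-119*(-21419)) = 13880 + sqrt(2548861)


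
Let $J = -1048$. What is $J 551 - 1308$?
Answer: $-578756$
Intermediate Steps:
$J 551 - 1308 = \left(-1048\right) 551 - 1308 = -577448 - 1308 = -578756$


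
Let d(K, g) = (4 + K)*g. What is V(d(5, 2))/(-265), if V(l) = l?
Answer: -18/265 ≈ -0.067924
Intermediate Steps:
d(K, g) = g*(4 + K)
V(d(5, 2))/(-265) = (2*(4 + 5))/(-265) = (2*9)*(-1/265) = 18*(-1/265) = -18/265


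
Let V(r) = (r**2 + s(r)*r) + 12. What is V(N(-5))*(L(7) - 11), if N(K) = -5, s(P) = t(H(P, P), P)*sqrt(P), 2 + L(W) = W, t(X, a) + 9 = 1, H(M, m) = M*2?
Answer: -222 - 240*I*sqrt(5) ≈ -222.0 - 536.66*I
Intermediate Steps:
H(M, m) = 2*M
t(X, a) = -8 (t(X, a) = -9 + 1 = -8)
L(W) = -2 + W
s(P) = -8*sqrt(P)
V(r) = 12 + r**2 - 8*r**(3/2) (V(r) = (r**2 + (-8*sqrt(r))*r) + 12 = (r**2 - 8*r**(3/2)) + 12 = 12 + r**2 - 8*r**(3/2))
V(N(-5))*(L(7) - 11) = (12 + (-5)**2 - (-40)*I*sqrt(5))*((-2 + 7) - 11) = (12 + 25 - (-40)*I*sqrt(5))*(5 - 11) = (12 + 25 + 40*I*sqrt(5))*(-6) = (37 + 40*I*sqrt(5))*(-6) = -222 - 240*I*sqrt(5)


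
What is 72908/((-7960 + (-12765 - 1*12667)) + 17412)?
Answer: -18227/3995 ≈ -4.5625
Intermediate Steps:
72908/((-7960 + (-12765 - 1*12667)) + 17412) = 72908/((-7960 + (-12765 - 12667)) + 17412) = 72908/((-7960 - 25432) + 17412) = 72908/(-33392 + 17412) = 72908/(-15980) = 72908*(-1/15980) = -18227/3995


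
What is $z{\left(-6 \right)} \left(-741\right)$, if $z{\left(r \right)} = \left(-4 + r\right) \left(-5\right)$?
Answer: $-37050$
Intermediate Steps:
$z{\left(r \right)} = 20 - 5 r$
$z{\left(-6 \right)} \left(-741\right) = \left(20 - -30\right) \left(-741\right) = \left(20 + 30\right) \left(-741\right) = 50 \left(-741\right) = -37050$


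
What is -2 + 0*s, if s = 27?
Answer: -2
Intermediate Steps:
-2 + 0*s = -2 + 0*27 = -2 + 0 = -2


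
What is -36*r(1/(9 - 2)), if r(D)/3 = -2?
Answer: 216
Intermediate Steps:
r(D) = -6 (r(D) = 3*(-2) = -6)
-36*r(1/(9 - 2)) = -36*(-6) = 216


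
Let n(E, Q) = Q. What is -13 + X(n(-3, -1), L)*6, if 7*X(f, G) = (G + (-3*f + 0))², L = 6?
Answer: 395/7 ≈ 56.429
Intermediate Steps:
X(f, G) = (G - 3*f)²/7 (X(f, G) = (G + (-3*f + 0))²/7 = (G - 3*f)²/7)
-13 + X(n(-3, -1), L)*6 = -13 + ((6 - 3*(-1))²/7)*6 = -13 + ((6 + 3)²/7)*6 = -13 + ((⅐)*9²)*6 = -13 + ((⅐)*81)*6 = -13 + (81/7)*6 = -13 + 486/7 = 395/7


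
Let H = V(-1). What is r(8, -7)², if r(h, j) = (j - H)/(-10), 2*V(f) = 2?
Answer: 16/25 ≈ 0.64000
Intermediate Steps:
V(f) = 1 (V(f) = (½)*2 = 1)
H = 1
r(h, j) = ⅒ - j/10 (r(h, j) = (j - 1*1)/(-10) = (j - 1)*(-⅒) = (-1 + j)*(-⅒) = ⅒ - j/10)
r(8, -7)² = (⅒ - ⅒*(-7))² = (⅒ + 7/10)² = (⅘)² = 16/25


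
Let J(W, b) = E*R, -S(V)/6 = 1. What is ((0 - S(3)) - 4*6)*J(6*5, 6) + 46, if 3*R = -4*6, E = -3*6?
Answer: -2546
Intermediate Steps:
S(V) = -6 (S(V) = -6*1 = -6)
E = -18
R = -8 (R = (-4*6)/3 = (⅓)*(-24) = -8)
J(W, b) = 144 (J(W, b) = -18*(-8) = 144)
((0 - S(3)) - 4*6)*J(6*5, 6) + 46 = ((0 - 1*(-6)) - 4*6)*144 + 46 = ((0 + 6) - 24)*144 + 46 = (6 - 24)*144 + 46 = -18*144 + 46 = -2592 + 46 = -2546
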